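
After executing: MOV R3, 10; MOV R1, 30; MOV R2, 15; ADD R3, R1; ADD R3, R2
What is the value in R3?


Register state trace:
  MOV R3, 10  → R3 = 10
  MOV R1, 30  → R1 = 30
  MOV R2, 15  → R2 = 15
  ADD R3, R1  → R3 = 10 + 30 = 40
  ADD R3, R2  → R3 = 40 + 15 = 55
Final: R3 = 55

55


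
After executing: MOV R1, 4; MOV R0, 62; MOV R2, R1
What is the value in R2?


Register state trace:
  MOV R1, 4  → R1 = 4
  MOV R0, 62  → R0 = 62
  MOV R2, R1  → R2 = 4
Final: R2 = 4

4


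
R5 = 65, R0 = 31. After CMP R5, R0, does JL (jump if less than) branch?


Trace:
  R5 = 65, R0 = 31
  CMP R5, R0  → compares 65 vs 31
  JL checks: is 65 less than 31?
  65 > 31, so condition is false
Branch taken: No

No


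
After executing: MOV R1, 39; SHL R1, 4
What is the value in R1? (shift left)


Register state trace:
  MOV R1, 39  → R1 = 39
  SHL R1, 4  → R1 = 39 << 4 = 39 * 2^4 = 624
Final: R1 = 624

624


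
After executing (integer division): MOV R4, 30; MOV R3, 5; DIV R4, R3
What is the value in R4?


Register state trace:
  MOV R4, 30  → R4 = 30
  MOV R3, 5  → R3 = 5
  DIV R4, R3  → R4 = 30 // 5 = 6
Final: R4 = 6

6


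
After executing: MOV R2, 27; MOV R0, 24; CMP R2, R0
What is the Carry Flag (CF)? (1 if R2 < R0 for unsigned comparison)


Register state trace:
  MOV R2, 27  → R2 = 27
  MOV R0, 24  → R0 = 24
  CMP R2, R0  → unsigned 27 - 24: no borrow
  27 >= 24, so CF = 0
CF = 0

0


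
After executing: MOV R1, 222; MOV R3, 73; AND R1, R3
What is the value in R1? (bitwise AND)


Register state trace:
  MOV R1, 222  → R1 = 222 (0b11011110)
  MOV R3, 73  → R3 = 73 (0b01001001)
  AND R1, R3  → R1 = 222 AND 73 = 72 (0b01001000)
Final: R1 = 72

72


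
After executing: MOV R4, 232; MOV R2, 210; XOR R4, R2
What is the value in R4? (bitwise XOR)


Register state trace:
  MOV R4, 232  → R4 = 232 (0b11101000)
  MOV R2, 210  → R2 = 210 (0b11010010)
  XOR R4, R2  → R4 = 232 XOR 210 = 58 (0b00111010)
Final: R4 = 58

58


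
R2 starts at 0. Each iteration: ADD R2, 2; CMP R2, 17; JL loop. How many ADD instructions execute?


Loop trace (R2 starts at 0, target 17, step 2):
  ADD #1: R2 = 0 + 2 = 2  → 2 < 17, loop
  ADD #2: R2 = 2 + 2 = 4  → 4 < 17, loop
  ADD #3: R2 = 4 + 2 = 6  → 6 < 17, loop
  ADD #4: R2 = 6 + 2 = 8  → 8 < 17, loop
  ADD #5: R2 = 8 + 2 = 10  → 10 < 17, loop
  ADD #6: R2 = 10 + 2 = 12  → 12 < 17, loop
  ADD #7: R2 = 12 + 2 = 14  → 14 < 17, loop
  ADD #8: R2 = 14 + 2 = 16  → 16 < 17, loop
  ADD #9: R2 = 16 + 2 = 18  → 18 >= 17, exit
Total ADD instructions: 9

9


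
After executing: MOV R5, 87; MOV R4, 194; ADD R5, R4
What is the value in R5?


Register state trace:
  MOV R5, 87  → R5 = 87
  MOV R4, 194  → R4 = 194
  ADD R5, R4  → R5 = 87 + 194 = 281
Final: R5 = 281

281


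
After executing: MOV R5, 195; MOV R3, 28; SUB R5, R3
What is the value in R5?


Register state trace:
  MOV R5, 195  → R5 = 195
  MOV R3, 28  → R3 = 28
  SUB R5, R3  → R5 = 195 - 28 = 167
Final: R5 = 167

167


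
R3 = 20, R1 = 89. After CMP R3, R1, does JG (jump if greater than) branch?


Trace:
  R3 = 20, R1 = 89
  CMP R3, R1  → compares 20 vs 89
  JG checks: is 20 greater than 89?
  20 < 89, so condition is false
Branch taken: No

No


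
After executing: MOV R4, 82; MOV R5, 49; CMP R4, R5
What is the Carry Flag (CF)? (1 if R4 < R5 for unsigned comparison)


Register state trace:
  MOV R4, 82  → R4 = 82
  MOV R5, 49  → R5 = 49
  CMP R4, R5  → unsigned 82 - 49: no borrow
  82 >= 49, so CF = 0
CF = 0

0


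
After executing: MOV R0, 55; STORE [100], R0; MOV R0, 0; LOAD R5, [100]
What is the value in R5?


Register and memory trace:
  MOV R0, 55  → R0 = 55
  STORE [100], R0  → mem[100] = 55
  MOV R0, 0  → R0 = 0
  LOAD R5, [100]  → R5 = mem[100] = 55
Final: R5 = 55

55


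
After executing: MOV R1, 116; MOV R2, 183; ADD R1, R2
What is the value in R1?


Register state trace:
  MOV R1, 116  → R1 = 116
  MOV R2, 183  → R2 = 183
  ADD R1, R2  → R1 = 116 + 183 = 299
Final: R1 = 299

299


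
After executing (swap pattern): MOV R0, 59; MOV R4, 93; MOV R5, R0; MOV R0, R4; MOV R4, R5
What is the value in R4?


Register state trace (swap pattern):
  MOV R0, 59  → R0 = 59
  MOV R4, 93  → R4 = 93
  MOV R5, R0  → R5 = 59  (save R0)
  MOV R0, R4  → R0 = 93  (R0 gets R4's value)
  MOV R4, R5  → R4 = 59  (R4 gets saved value)
Final: R4 = 59

59


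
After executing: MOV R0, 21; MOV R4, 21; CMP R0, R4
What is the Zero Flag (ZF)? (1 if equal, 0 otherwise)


Register state trace:
  MOV R0, 21  → R0 = 21
  MOV R4, 21  → R4 = 21
  CMP R0, R4  → computes 21 - 21 = 0
  Result is zero, so values are equal
ZF = 1

1


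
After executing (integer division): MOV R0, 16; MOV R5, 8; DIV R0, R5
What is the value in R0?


Register state trace:
  MOV R0, 16  → R0 = 16
  MOV R5, 8  → R5 = 8
  DIV R0, R5  → R0 = 16 // 8 = 2
Final: R0 = 2

2


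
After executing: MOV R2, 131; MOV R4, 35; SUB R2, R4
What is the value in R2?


Register state trace:
  MOV R2, 131  → R2 = 131
  MOV R4, 35  → R4 = 35
  SUB R2, R4  → R2 = 131 - 35 = 96
Final: R2 = 96

96


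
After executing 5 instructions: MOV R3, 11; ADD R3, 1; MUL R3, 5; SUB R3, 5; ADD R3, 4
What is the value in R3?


Register state trace:
  MOV R3, 11  → R3 = 11
  ADD R3, 1  → R3 = 11 + 1 = 12
  MUL R3, 5  → R3 = 12 * 5 = 60
  SUB R3, 5  → R3 = 60 - 5 = 55
  ADD R3, 4  → R3 = 55 + 4 = 59
Final: R3 = 59

59


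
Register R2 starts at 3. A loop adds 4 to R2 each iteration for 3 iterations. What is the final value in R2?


Starting value: R2 = 3
  Iter 1: R2 = 3 + 4 = 7
  Iter 2: R2 = 7 + 4 = 11
  Iter 3: R2 = 11 + 4 = 15
Final: R2 = 15

15


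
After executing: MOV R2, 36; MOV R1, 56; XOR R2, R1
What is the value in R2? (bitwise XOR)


Register state trace:
  MOV R2, 36  → R2 = 36 (0b00100100)
  MOV R1, 56  → R1 = 56 (0b00111000)
  XOR R2, R1  → R2 = 36 XOR 56 = 28 (0b00011100)
Final: R2 = 28

28


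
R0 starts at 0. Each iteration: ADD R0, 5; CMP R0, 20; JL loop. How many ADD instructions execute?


Loop trace (R0 starts at 0, target 20, step 5):
  ADD #1: R0 = 0 + 5 = 5  → 5 < 20, loop
  ADD #2: R0 = 5 + 5 = 10  → 10 < 20, loop
  ADD #3: R0 = 10 + 5 = 15  → 15 < 20, loop
  ADD #4: R0 = 15 + 5 = 20  → 20 >= 20, exit
Total ADD instructions: 4

4


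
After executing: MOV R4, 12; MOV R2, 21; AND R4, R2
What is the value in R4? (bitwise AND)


Register state trace:
  MOV R4, 12  → R4 = 12 (0b00001100)
  MOV R2, 21  → R2 = 21 (0b00010101)
  AND R4, R2  → R4 = 12 AND 21 = 4 (0b00000100)
Final: R4 = 4

4


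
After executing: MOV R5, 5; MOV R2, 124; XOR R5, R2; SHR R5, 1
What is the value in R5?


Register state trace:
  MOV R5, 5  → R5 = 5 (0b00000101)
  MOV R2, 124  → R2 = 124 (0b01111100)
  XOR R5, R2  → R5 = 5 XOR 124 = 121 (0b01111001)
  SHR R5, 1  → R5 = 121 >> 1 = 60
Final: R5 = 60

60


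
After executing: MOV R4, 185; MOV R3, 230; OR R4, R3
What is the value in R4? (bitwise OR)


Register state trace:
  MOV R4, 185  → R4 = 185 (0b10111001)
  MOV R3, 230  → R3 = 230 (0b11100110)
  OR R4, R3   → R4 = 185 OR 230 = 255 (0b11111111)
Final: R4 = 255

255


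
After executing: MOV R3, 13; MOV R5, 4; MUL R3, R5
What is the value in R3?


Register state trace:
  MOV R3, 13  → R3 = 13
  MOV R5, 4  → R5 = 4
  MUL R3, R5  → R3 = 13 * 4 = 52
Final: R3 = 52

52


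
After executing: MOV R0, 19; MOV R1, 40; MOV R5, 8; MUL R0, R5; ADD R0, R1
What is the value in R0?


Register state trace:
  MOV R0, 19  → R0 = 19
  MOV R1, 40  → R1 = 40
  MOV R5, 8  → R5 = 8
  MUL R0, R5  → R0 = 19 * 8 = 152
  ADD R0, R1  → R0 = 152 + 40 = 192
Final: R0 = 192

192


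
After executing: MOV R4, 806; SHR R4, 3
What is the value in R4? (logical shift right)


Register state trace:
  MOV R4, 806  → R4 = 806
  SHR R4, 3  → R4 = 806 >> 3 = 806 // 2^3 = 100
Final: R4 = 100

100


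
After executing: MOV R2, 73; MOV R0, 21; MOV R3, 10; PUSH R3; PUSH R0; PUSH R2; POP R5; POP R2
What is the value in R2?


Stack trace (top is rightmost):
  MOV R2, 73  → R2 = 73
  MOV R0, 21  → R0 = 21
  MOV R3, 10  → R3 = 10
  PUSH R3  → stack: [10]
  PUSH R0  → stack: [10, 21]
  PUSH R2  → stack: [10, 21, 73]
  POP R5  → R5 = 73, stack: [10, 21]
  POP R2  → R2 = 21, stack: [10]
Final: R2 = 21

21


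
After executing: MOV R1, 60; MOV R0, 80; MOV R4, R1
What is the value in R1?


Register state trace:
  MOV R1, 60  → R1 = 60
  MOV R0, 80  → R0 = 80
  MOV R4, R1  → R4 = 60
Final: R1 = 60

60


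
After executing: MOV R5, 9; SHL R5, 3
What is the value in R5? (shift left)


Register state trace:
  MOV R5, 9  → R5 = 9
  SHL R5, 3  → R5 = 9 << 3 = 9 * 2^3 = 72
Final: R5 = 72

72


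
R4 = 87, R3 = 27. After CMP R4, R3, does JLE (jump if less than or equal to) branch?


Trace:
  R4 = 87, R3 = 27
  CMP R4, R3  → compares 87 vs 27
  JLE checks: is 87 less than or equal to 27?
  87 > 27, so condition is false
Branch taken: No

No


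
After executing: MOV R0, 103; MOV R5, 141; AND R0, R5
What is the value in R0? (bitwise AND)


Register state trace:
  MOV R0, 103  → R0 = 103 (0b01100111)
  MOV R5, 141  → R5 = 141 (0b10001101)
  AND R0, R5  → R0 = 103 AND 141 = 5 (0b00000101)
Final: R0 = 5

5


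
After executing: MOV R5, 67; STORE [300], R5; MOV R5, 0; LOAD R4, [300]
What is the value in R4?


Register and memory trace:
  MOV R5, 67  → R5 = 67
  STORE [300], R5  → mem[300] = 67
  MOV R5, 0  → R5 = 0
  LOAD R4, [300]  → R4 = mem[300] = 67
Final: R4 = 67

67


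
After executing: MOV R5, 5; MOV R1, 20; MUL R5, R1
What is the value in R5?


Register state trace:
  MOV R5, 5  → R5 = 5
  MOV R1, 20  → R1 = 20
  MUL R5, R1  → R5 = 5 * 20 = 100
Final: R5 = 100

100


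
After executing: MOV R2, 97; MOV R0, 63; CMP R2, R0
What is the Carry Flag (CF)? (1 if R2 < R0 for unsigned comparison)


Register state trace:
  MOV R2, 97  → R2 = 97
  MOV R0, 63  → R0 = 63
  CMP R2, R0  → unsigned 97 - 63: no borrow
  97 >= 63, so CF = 0
CF = 0

0


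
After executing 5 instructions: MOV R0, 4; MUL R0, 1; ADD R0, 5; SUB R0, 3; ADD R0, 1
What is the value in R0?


Register state trace:
  MOV R0, 4  → R0 = 4
  MUL R0, 1  → R0 = 4 * 1 = 4
  ADD R0, 5  → R0 = 4 + 5 = 9
  SUB R0, 3  → R0 = 9 - 3 = 6
  ADD R0, 1  → R0 = 6 + 1 = 7
Final: R0 = 7

7


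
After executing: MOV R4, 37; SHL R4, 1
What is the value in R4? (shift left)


Register state trace:
  MOV R4, 37  → R4 = 37
  SHL R4, 1  → R4 = 37 << 1 = 37 * 2^1 = 74
Final: R4 = 74

74


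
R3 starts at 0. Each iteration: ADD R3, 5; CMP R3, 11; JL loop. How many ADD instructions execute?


Loop trace (R3 starts at 0, target 11, step 5):
  ADD #1: R3 = 0 + 5 = 5  → 5 < 11, loop
  ADD #2: R3 = 5 + 5 = 10  → 10 < 11, loop
  ADD #3: R3 = 10 + 5 = 15  → 15 >= 11, exit
Total ADD instructions: 3

3


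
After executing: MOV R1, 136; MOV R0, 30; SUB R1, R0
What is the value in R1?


Register state trace:
  MOV R1, 136  → R1 = 136
  MOV R0, 30  → R0 = 30
  SUB R1, R0  → R1 = 136 - 30 = 106
Final: R1 = 106

106


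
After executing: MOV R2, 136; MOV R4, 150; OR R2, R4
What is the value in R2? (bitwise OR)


Register state trace:
  MOV R2, 136  → R2 = 136 (0b10001000)
  MOV R4, 150  → R4 = 150 (0b10010110)
  OR R2, R4   → R2 = 136 OR 150 = 158 (0b10011110)
Final: R2 = 158

158


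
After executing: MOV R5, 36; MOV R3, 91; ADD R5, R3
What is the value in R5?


Register state trace:
  MOV R5, 36  → R5 = 36
  MOV R3, 91  → R3 = 91
  ADD R5, R3  → R5 = 36 + 91 = 127
Final: R5 = 127

127


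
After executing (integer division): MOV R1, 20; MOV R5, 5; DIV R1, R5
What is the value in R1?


Register state trace:
  MOV R1, 20  → R1 = 20
  MOV R5, 5  → R5 = 5
  DIV R1, R5  → R1 = 20 // 5 = 4
Final: R1 = 4

4


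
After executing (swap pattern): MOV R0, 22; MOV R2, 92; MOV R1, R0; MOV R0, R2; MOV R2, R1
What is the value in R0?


Register state trace (swap pattern):
  MOV R0, 22  → R0 = 22
  MOV R2, 92  → R2 = 92
  MOV R1, R0  → R1 = 22  (save R0)
  MOV R0, R2  → R0 = 92  (R0 gets R2's value)
  MOV R2, R1  → R2 = 22  (R2 gets saved value)
Final: R0 = 92

92


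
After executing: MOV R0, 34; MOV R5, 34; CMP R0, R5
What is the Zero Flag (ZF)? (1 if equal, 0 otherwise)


Register state trace:
  MOV R0, 34  → R0 = 34
  MOV R5, 34  → R5 = 34
  CMP R0, R5  → computes 34 - 34 = 0
  Result is zero, so values are equal
ZF = 1

1


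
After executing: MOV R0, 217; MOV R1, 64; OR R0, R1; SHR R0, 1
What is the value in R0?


Register state trace:
  MOV R0, 217  → R0 = 217 (0b11011001)
  MOV R1, 64  → R1 = 64 (0b01000000)
  OR R0, R1  → R0 = 217 OR 64 = 217 (0b11011001)
  SHR R0, 1  → R0 = 217 >> 1 = 108
Final: R0 = 108

108


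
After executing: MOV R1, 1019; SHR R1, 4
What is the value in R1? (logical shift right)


Register state trace:
  MOV R1, 1019  → R1 = 1019
  SHR R1, 4  → R1 = 1019 >> 4 = 1019 // 2^4 = 63
Final: R1 = 63

63


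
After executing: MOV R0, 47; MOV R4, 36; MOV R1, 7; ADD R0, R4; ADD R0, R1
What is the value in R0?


Register state trace:
  MOV R0, 47  → R0 = 47
  MOV R4, 36  → R4 = 36
  MOV R1, 7  → R1 = 7
  ADD R0, R4  → R0 = 47 + 36 = 83
  ADD R0, R1  → R0 = 83 + 7 = 90
Final: R0 = 90

90


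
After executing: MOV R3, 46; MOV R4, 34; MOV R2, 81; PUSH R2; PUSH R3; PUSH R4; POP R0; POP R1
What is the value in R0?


Stack trace (top is rightmost):
  MOV R3, 46  → R3 = 46
  MOV R4, 34  → R4 = 34
  MOV R2, 81  → R2 = 81
  PUSH R2  → stack: [81]
  PUSH R3  → stack: [81, 46]
  PUSH R4  → stack: [81, 46, 34]
  POP R0  → R0 = 34, stack: [81, 46]
  POP R1  → R1 = 46, stack: [81]
Final: R0 = 34

34


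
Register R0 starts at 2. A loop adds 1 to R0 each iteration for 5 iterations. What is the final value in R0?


Starting value: R0 = 2
  Iter 1: R0 = 2 + 1 = 3
  Iter 2: R0 = 3 + 1 = 4
  Iter 3: R0 = 4 + 1 = 5
  Iter 4: R0 = 5 + 1 = 6
  Iter 5: R0 = 6 + 1 = 7
Final: R0 = 7

7


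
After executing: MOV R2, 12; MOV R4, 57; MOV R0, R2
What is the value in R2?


Register state trace:
  MOV R2, 12  → R2 = 12
  MOV R4, 57  → R4 = 57
  MOV R0, R2  → R0 = 12
Final: R2 = 12

12


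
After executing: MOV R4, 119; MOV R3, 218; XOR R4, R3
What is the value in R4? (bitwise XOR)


Register state trace:
  MOV R4, 119  → R4 = 119 (0b01110111)
  MOV R3, 218  → R3 = 218 (0b11011010)
  XOR R4, R3  → R4 = 119 XOR 218 = 173 (0b10101101)
Final: R4 = 173

173


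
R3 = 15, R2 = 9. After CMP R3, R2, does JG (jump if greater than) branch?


Trace:
  R3 = 15, R2 = 9
  CMP R3, R2  → compares 15 vs 9
  JG checks: is 15 greater than 9?
  15 > 9, so condition is true
Branch taken: Yes

Yes


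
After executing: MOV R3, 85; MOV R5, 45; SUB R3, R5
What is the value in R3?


Register state trace:
  MOV R3, 85  → R3 = 85
  MOV R5, 45  → R5 = 45
  SUB R3, R5  → R3 = 85 - 45 = 40
Final: R3 = 40

40


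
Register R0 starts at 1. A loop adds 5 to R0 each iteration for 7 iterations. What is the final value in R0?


Starting value: R0 = 1
  Iter 1: R0 = 1 + 5 = 6
  Iter 2: R0 = 6 + 5 = 11
  Iter 3: R0 = 11 + 5 = 16
  Iter 4: R0 = 16 + 5 = 21
  Iter 5: R0 = 21 + 5 = 26
  Iter 6: R0 = 26 + 5 = 31
  Iter 7: R0 = 31 + 5 = 36
Final: R0 = 36

36


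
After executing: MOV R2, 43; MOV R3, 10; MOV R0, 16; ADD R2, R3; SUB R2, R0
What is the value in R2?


Register state trace:
  MOV R2, 43  → R2 = 43
  MOV R3, 10  → R3 = 10
  MOV R0, 16  → R0 = 16
  ADD R2, R3  → R2 = 43 + 10 = 53
  SUB R2, R0  → R2 = 53 - 16 = 37
Final: R2 = 37

37


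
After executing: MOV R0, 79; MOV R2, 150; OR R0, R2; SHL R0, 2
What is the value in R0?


Register state trace:
  MOV R0, 79  → R0 = 79 (0b01001111)
  MOV R2, 150  → R2 = 150 (0b10010110)
  OR R0, R2  → R0 = 79 OR 150 = 223 (0b11011111)
  SHL R0, 2  → R0 = 223 << 2 = 892
Final: R0 = 892

892


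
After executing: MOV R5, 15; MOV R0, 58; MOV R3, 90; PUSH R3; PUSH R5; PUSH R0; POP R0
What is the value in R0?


Stack trace (top is rightmost):
  MOV R5, 15  → R5 = 15
  MOV R0, 58  → R0 = 58
  MOV R3, 90  → R3 = 90
  PUSH R3  → stack: [90]
  PUSH R5  → stack: [90, 15]
  PUSH R0  → stack: [90, 15, 58]
  POP R0  → R0 = 58, stack: [90, 15]
Final: R0 = 58

58


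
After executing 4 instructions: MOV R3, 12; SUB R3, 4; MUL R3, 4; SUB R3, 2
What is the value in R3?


Register state trace:
  MOV R3, 12  → R3 = 12
  SUB R3, 4  → R3 = 12 - 4 = 8
  MUL R3, 4  → R3 = 8 * 4 = 32
  SUB R3, 2  → R3 = 32 - 2 = 30
Final: R3 = 30

30


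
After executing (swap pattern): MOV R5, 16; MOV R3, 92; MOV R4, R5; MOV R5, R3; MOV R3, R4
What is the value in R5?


Register state trace (swap pattern):
  MOV R5, 16  → R5 = 16
  MOV R3, 92  → R3 = 92
  MOV R4, R5  → R4 = 16  (save R5)
  MOV R5, R3  → R5 = 92  (R5 gets R3's value)
  MOV R3, R4  → R3 = 16  (R3 gets saved value)
Final: R5 = 92

92


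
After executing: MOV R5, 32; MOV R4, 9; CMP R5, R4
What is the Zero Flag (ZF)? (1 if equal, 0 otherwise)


Register state trace:
  MOV R5, 32  → R5 = 32
  MOV R4, 9  → R4 = 9
  CMP R5, R4  → computes 32 - 9 = 23
  Result is nonzero, so values are not equal
ZF = 0

0


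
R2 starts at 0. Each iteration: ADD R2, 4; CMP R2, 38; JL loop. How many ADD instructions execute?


Loop trace (R2 starts at 0, target 38, step 4):
  ADD #1: R2 = 0 + 4 = 4  → 4 < 38, loop
  ADD #2: R2 = 4 + 4 = 8  → 8 < 38, loop
  ADD #3: R2 = 8 + 4 = 12  → 12 < 38, loop
  ADD #4: R2 = 12 + 4 = 16  → 16 < 38, loop
  ADD #5: R2 = 16 + 4 = 20  → 20 < 38, loop
  ADD #6: R2 = 20 + 4 = 24  → 24 < 38, loop
  ADD #7: R2 = 24 + 4 = 28  → 28 < 38, loop
  ADD #8: R2 = 28 + 4 = 32  → 32 < 38, loop
  ADD #9: R2 = 32 + 4 = 36  → 36 < 38, loop
  ADD #10: R2 = 36 + 4 = 40  → 40 >= 38, exit
Total ADD instructions: 10

10


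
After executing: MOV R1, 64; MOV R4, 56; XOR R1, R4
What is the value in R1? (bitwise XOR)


Register state trace:
  MOV R1, 64  → R1 = 64 (0b01000000)
  MOV R4, 56  → R4 = 56 (0b00111000)
  XOR R1, R4  → R1 = 64 XOR 56 = 120 (0b01111000)
Final: R1 = 120

120


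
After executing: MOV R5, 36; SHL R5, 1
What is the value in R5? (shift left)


Register state trace:
  MOV R5, 36  → R5 = 36
  SHL R5, 1  → R5 = 36 << 1 = 36 * 2^1 = 72
Final: R5 = 72

72


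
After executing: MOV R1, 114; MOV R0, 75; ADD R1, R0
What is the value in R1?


Register state trace:
  MOV R1, 114  → R1 = 114
  MOV R0, 75  → R0 = 75
  ADD R1, R0  → R1 = 114 + 75 = 189
Final: R1 = 189

189


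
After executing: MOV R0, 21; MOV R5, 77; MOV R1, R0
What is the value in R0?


Register state trace:
  MOV R0, 21  → R0 = 21
  MOV R5, 77  → R5 = 77
  MOV R1, R0  → R1 = 21
Final: R0 = 21

21


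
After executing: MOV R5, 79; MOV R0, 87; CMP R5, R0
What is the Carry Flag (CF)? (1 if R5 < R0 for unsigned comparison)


Register state trace:
  MOV R5, 79  → R5 = 79
  MOV R0, 87  → R0 = 87
  CMP R5, R0  → unsigned 79 - 87: borrow occurs
  79 < 87, so CF = 1
CF = 1

1


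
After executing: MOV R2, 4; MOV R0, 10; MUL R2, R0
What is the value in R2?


Register state trace:
  MOV R2, 4  → R2 = 4
  MOV R0, 10  → R0 = 10
  MUL R2, R0  → R2 = 4 * 10 = 40
Final: R2 = 40

40


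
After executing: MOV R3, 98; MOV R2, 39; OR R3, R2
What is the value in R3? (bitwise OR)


Register state trace:
  MOV R3, 98  → R3 = 98 (0b01100010)
  MOV R2, 39  → R2 = 39 (0b00100111)
  OR R3, R2   → R3 = 98 OR 39 = 103 (0b01100111)
Final: R3 = 103

103


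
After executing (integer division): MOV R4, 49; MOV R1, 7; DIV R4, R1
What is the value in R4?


Register state trace:
  MOV R4, 49  → R4 = 49
  MOV R1, 7  → R1 = 7
  DIV R4, R1  → R4 = 49 // 7 = 7
Final: R4 = 7

7


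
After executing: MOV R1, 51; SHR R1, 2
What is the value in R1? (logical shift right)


Register state trace:
  MOV R1, 51  → R1 = 51
  SHR R1, 2  → R1 = 51 >> 2 = 51 // 2^2 = 12
Final: R1 = 12

12


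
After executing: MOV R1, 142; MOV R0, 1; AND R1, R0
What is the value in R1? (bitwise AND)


Register state trace:
  MOV R1, 142  → R1 = 142 (0b10001110)
  MOV R0, 1  → R0 = 1 (0b00000001)
  AND R1, R0  → R1 = 142 AND 1 = 0 (0b00000000)
Final: R1 = 0

0


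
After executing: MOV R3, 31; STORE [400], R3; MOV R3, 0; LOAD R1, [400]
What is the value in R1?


Register and memory trace:
  MOV R3, 31  → R3 = 31
  STORE [400], R3  → mem[400] = 31
  MOV R3, 0  → R3 = 0
  LOAD R1, [400]  → R1 = mem[400] = 31
Final: R1 = 31

31


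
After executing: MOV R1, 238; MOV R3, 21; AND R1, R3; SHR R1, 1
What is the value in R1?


Register state trace:
  MOV R1, 238  → R1 = 238 (0b11101110)
  MOV R3, 21  → R3 = 21 (0b00010101)
  AND R1, R3  → R1 = 238 AND 21 = 4 (0b00000100)
  SHR R1, 1  → R1 = 4 >> 1 = 2
Final: R1 = 2

2


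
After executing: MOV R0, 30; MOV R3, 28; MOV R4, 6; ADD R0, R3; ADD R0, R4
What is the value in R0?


Register state trace:
  MOV R0, 30  → R0 = 30
  MOV R3, 28  → R3 = 28
  MOV R4, 6  → R4 = 6
  ADD R0, R3  → R0 = 30 + 28 = 58
  ADD R0, R4  → R0 = 58 + 6 = 64
Final: R0 = 64

64


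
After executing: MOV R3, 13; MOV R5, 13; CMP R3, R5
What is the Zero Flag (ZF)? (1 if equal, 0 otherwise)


Register state trace:
  MOV R3, 13  → R3 = 13
  MOV R5, 13  → R5 = 13
  CMP R3, R5  → computes 13 - 13 = 0
  Result is zero, so values are equal
ZF = 1

1


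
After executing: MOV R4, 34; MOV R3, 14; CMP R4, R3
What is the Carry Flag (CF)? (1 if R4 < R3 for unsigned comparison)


Register state trace:
  MOV R4, 34  → R4 = 34
  MOV R3, 14  → R3 = 14
  CMP R4, R3  → unsigned 34 - 14: no borrow
  34 >= 14, so CF = 0
CF = 0

0


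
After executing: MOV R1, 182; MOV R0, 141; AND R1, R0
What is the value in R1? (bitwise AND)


Register state trace:
  MOV R1, 182  → R1 = 182 (0b10110110)
  MOV R0, 141  → R0 = 141 (0b10001101)
  AND R1, R0  → R1 = 182 AND 141 = 132 (0b10000100)
Final: R1 = 132

132


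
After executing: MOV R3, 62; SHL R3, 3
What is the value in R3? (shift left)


Register state trace:
  MOV R3, 62  → R3 = 62
  SHL R3, 3  → R3 = 62 << 3 = 62 * 2^3 = 496
Final: R3 = 496

496


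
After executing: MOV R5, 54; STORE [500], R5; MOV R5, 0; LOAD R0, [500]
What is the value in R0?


Register and memory trace:
  MOV R5, 54  → R5 = 54
  STORE [500], R5  → mem[500] = 54
  MOV R5, 0  → R5 = 0
  LOAD R0, [500]  → R0 = mem[500] = 54
Final: R0 = 54

54


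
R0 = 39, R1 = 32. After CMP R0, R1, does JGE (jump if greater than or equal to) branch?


Trace:
  R0 = 39, R1 = 32
  CMP R0, R1  → compares 39 vs 32
  JGE checks: is 39 greater than or equal to 32?
  39 > 32, so condition is true
Branch taken: Yes

Yes


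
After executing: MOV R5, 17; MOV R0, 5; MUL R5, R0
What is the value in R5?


Register state trace:
  MOV R5, 17  → R5 = 17
  MOV R0, 5  → R0 = 5
  MUL R5, R0  → R5 = 17 * 5 = 85
Final: R5 = 85

85


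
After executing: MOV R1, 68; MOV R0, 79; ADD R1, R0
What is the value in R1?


Register state trace:
  MOV R1, 68  → R1 = 68
  MOV R0, 79  → R0 = 79
  ADD R1, R0  → R1 = 68 + 79 = 147
Final: R1 = 147

147


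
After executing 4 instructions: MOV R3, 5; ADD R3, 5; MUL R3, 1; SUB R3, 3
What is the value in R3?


Register state trace:
  MOV R3, 5  → R3 = 5
  ADD R3, 5  → R3 = 5 + 5 = 10
  MUL R3, 1  → R3 = 10 * 1 = 10
  SUB R3, 3  → R3 = 10 - 3 = 7
Final: R3 = 7

7


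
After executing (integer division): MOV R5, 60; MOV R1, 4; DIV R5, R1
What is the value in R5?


Register state trace:
  MOV R5, 60  → R5 = 60
  MOV R1, 4  → R1 = 4
  DIV R5, R1  → R5 = 60 // 4 = 15
Final: R5 = 15

15


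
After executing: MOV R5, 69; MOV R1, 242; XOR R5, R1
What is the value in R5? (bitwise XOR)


Register state trace:
  MOV R5, 69  → R5 = 69 (0b01000101)
  MOV R1, 242  → R1 = 242 (0b11110010)
  XOR R5, R1  → R5 = 69 XOR 242 = 183 (0b10110111)
Final: R5 = 183

183


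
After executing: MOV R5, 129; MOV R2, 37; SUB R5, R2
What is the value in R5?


Register state trace:
  MOV R5, 129  → R5 = 129
  MOV R2, 37  → R2 = 37
  SUB R5, R2  → R5 = 129 - 37 = 92
Final: R5 = 92

92


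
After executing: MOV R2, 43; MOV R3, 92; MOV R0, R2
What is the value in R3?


Register state trace:
  MOV R2, 43  → R2 = 43
  MOV R3, 92  → R3 = 92
  MOV R0, R2  → R0 = 43
Final: R3 = 92

92


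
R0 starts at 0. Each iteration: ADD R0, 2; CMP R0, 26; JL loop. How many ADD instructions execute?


Loop trace (R0 starts at 0, target 26, step 2):
  ADD #1: R0 = 0 + 2 = 2  → 2 < 26, loop
  ADD #2: R0 = 2 + 2 = 4  → 4 < 26, loop
  ADD #3: R0 = 4 + 2 = 6  → 6 < 26, loop
  ADD #4: R0 = 6 + 2 = 8  → 8 < 26, loop
  ADD #5: R0 = 8 + 2 = 10  → 10 < 26, loop
  ADD #6: R0 = 10 + 2 = 12  → 12 < 26, loop
  ADD #7: R0 = 12 + 2 = 14  → 14 < 26, loop
  ADD #8: R0 = 14 + 2 = 16  → 16 < 26, loop
  ADD #9: R0 = 16 + 2 = 18  → 18 < 26, loop
  ADD #10: R0 = 18 + 2 = 20  → 20 < 26, loop
  ADD #11: R0 = 20 + 2 = 22  → 22 < 26, loop
  ADD #12: R0 = 22 + 2 = 24  → 24 < 26, loop
  ADD #13: R0 = 24 + 2 = 26  → 26 >= 26, exit
Total ADD instructions: 13

13


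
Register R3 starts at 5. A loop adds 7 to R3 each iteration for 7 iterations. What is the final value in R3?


Starting value: R3 = 5
  Iter 1: R3 = 5 + 7 = 12
  Iter 2: R3 = 12 + 7 = 19
  Iter 3: R3 = 19 + 7 = 26
  Iter 4: R3 = 26 + 7 = 33
  Iter 5: R3 = 33 + 7 = 40
  Iter 6: R3 = 40 + 7 = 47
  Iter 7: R3 = 47 + 7 = 54
Final: R3 = 54

54


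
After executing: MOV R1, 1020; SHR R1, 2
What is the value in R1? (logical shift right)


Register state trace:
  MOV R1, 1020  → R1 = 1020
  SHR R1, 2  → R1 = 1020 >> 2 = 1020 // 2^2 = 255
Final: R1 = 255

255


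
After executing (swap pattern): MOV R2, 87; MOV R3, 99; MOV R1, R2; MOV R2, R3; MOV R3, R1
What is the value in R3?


Register state trace (swap pattern):
  MOV R2, 87  → R2 = 87
  MOV R3, 99  → R3 = 99
  MOV R1, R2  → R1 = 87  (save R2)
  MOV R2, R3  → R2 = 99  (R2 gets R3's value)
  MOV R3, R1  → R3 = 87  (R3 gets saved value)
Final: R3 = 87

87


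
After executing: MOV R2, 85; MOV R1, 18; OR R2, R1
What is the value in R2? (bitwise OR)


Register state trace:
  MOV R2, 85  → R2 = 85 (0b01010101)
  MOV R1, 18  → R1 = 18 (0b00010010)
  OR R2, R1   → R2 = 85 OR 18 = 87 (0b01010111)
Final: R2 = 87

87


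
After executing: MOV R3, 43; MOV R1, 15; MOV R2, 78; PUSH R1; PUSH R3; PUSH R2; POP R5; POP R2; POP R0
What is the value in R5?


Stack trace (top is rightmost):
  MOV R3, 43  → R3 = 43
  MOV R1, 15  → R1 = 15
  MOV R2, 78  → R2 = 78
  PUSH R1  → stack: [15]
  PUSH R3  → stack: [15, 43]
  PUSH R2  → stack: [15, 43, 78]
  POP R5  → R5 = 78, stack: [15, 43]
  POP R2  → R2 = 43, stack: [15]
  POP R0  → R0 = 15, stack: []
Final: R5 = 78

78


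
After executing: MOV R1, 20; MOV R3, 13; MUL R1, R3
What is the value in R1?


Register state trace:
  MOV R1, 20  → R1 = 20
  MOV R3, 13  → R3 = 13
  MUL R1, R3  → R1 = 20 * 13 = 260
Final: R1 = 260

260


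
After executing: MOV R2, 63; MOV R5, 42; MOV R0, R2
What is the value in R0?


Register state trace:
  MOV R2, 63  → R2 = 63
  MOV R5, 42  → R5 = 42
  MOV R0, R2  → R0 = 63
Final: R0 = 63

63


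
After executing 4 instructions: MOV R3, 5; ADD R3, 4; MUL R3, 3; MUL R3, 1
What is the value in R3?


Register state trace:
  MOV R3, 5  → R3 = 5
  ADD R3, 4  → R3 = 5 + 4 = 9
  MUL R3, 3  → R3 = 9 * 3 = 27
  MUL R3, 1  → R3 = 27 * 1 = 27
Final: R3 = 27

27


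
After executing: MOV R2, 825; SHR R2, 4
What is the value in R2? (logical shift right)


Register state trace:
  MOV R2, 825  → R2 = 825
  SHR R2, 4  → R2 = 825 >> 4 = 825 // 2^4 = 51
Final: R2 = 51

51


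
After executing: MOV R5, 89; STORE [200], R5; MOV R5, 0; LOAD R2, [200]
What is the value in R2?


Register and memory trace:
  MOV R5, 89  → R5 = 89
  STORE [200], R5  → mem[200] = 89
  MOV R5, 0  → R5 = 0
  LOAD R2, [200]  → R2 = mem[200] = 89
Final: R2 = 89

89


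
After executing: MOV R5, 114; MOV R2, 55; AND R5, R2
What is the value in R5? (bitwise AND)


Register state trace:
  MOV R5, 114  → R5 = 114 (0b01110010)
  MOV R2, 55  → R2 = 55 (0b00110111)
  AND R5, R2  → R5 = 114 AND 55 = 50 (0b00110010)
Final: R5 = 50

50


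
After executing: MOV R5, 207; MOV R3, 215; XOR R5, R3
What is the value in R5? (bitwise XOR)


Register state trace:
  MOV R5, 207  → R5 = 207 (0b11001111)
  MOV R3, 215  → R3 = 215 (0b11010111)
  XOR R5, R3  → R5 = 207 XOR 215 = 24 (0b00011000)
Final: R5 = 24

24


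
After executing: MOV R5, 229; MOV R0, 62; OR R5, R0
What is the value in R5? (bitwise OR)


Register state trace:
  MOV R5, 229  → R5 = 229 (0b11100101)
  MOV R0, 62  → R0 = 62 (0b00111110)
  OR R5, R0   → R5 = 229 OR 62 = 255 (0b11111111)
Final: R5 = 255

255


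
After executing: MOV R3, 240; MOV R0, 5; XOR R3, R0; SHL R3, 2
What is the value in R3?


Register state trace:
  MOV R3, 240  → R3 = 240 (0b11110000)
  MOV R0, 5  → R0 = 5 (0b00000101)
  XOR R3, R0  → R3 = 240 XOR 5 = 245 (0b11110101)
  SHL R3, 2  → R3 = 245 << 2 = 980
Final: R3 = 980

980


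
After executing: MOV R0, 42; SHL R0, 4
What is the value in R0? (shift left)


Register state trace:
  MOV R0, 42  → R0 = 42
  SHL R0, 4  → R0 = 42 << 4 = 42 * 2^4 = 672
Final: R0 = 672

672


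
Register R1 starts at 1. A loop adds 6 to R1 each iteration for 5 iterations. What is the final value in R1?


Starting value: R1 = 1
  Iter 1: R1 = 1 + 6 = 7
  Iter 2: R1 = 7 + 6 = 13
  Iter 3: R1 = 13 + 6 = 19
  Iter 4: R1 = 19 + 6 = 25
  Iter 5: R1 = 25 + 6 = 31
Final: R1 = 31

31


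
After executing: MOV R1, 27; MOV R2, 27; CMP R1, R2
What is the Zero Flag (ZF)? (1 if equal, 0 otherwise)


Register state trace:
  MOV R1, 27  → R1 = 27
  MOV R2, 27  → R2 = 27
  CMP R1, R2  → computes 27 - 27 = 0
  Result is zero, so values are equal
ZF = 1

1


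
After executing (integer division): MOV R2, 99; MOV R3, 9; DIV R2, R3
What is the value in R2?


Register state trace:
  MOV R2, 99  → R2 = 99
  MOV R3, 9  → R3 = 9
  DIV R2, R3  → R2 = 99 // 9 = 11
Final: R2 = 11

11


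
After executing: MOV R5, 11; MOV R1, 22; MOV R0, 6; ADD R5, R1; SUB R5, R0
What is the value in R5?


Register state trace:
  MOV R5, 11  → R5 = 11
  MOV R1, 22  → R1 = 22
  MOV R0, 6  → R0 = 6
  ADD R5, R1  → R5 = 11 + 22 = 33
  SUB R5, R0  → R5 = 33 - 6 = 27
Final: R5 = 27

27


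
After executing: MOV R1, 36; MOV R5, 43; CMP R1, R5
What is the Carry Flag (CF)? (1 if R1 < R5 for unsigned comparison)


Register state trace:
  MOV R1, 36  → R1 = 36
  MOV R5, 43  → R5 = 43
  CMP R1, R5  → unsigned 36 - 43: borrow occurs
  36 < 43, so CF = 1
CF = 1

1


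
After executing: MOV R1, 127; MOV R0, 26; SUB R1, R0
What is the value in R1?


Register state trace:
  MOV R1, 127  → R1 = 127
  MOV R0, 26  → R0 = 26
  SUB R1, R0  → R1 = 127 - 26 = 101
Final: R1 = 101

101


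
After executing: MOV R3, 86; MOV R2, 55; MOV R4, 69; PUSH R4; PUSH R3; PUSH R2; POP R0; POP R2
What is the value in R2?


Stack trace (top is rightmost):
  MOV R3, 86  → R3 = 86
  MOV R2, 55  → R2 = 55
  MOV R4, 69  → R4 = 69
  PUSH R4  → stack: [69]
  PUSH R3  → stack: [69, 86]
  PUSH R2  → stack: [69, 86, 55]
  POP R0  → R0 = 55, stack: [69, 86]
  POP R2  → R2 = 86, stack: [69]
Final: R2 = 86

86


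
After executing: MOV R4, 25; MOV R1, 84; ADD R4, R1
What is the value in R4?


Register state trace:
  MOV R4, 25  → R4 = 25
  MOV R1, 84  → R1 = 84
  ADD R4, R1  → R4 = 25 + 84 = 109
Final: R4 = 109

109


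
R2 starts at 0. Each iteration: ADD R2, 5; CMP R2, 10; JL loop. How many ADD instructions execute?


Loop trace (R2 starts at 0, target 10, step 5):
  ADD #1: R2 = 0 + 5 = 5  → 5 < 10, loop
  ADD #2: R2 = 5 + 5 = 10  → 10 >= 10, exit
Total ADD instructions: 2

2


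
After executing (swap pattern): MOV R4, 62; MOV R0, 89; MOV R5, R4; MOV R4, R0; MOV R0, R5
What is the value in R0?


Register state trace (swap pattern):
  MOV R4, 62  → R4 = 62
  MOV R0, 89  → R0 = 89
  MOV R5, R4  → R5 = 62  (save R4)
  MOV R4, R0  → R4 = 89  (R4 gets R0's value)
  MOV R0, R5  → R0 = 62  (R0 gets saved value)
Final: R0 = 62

62


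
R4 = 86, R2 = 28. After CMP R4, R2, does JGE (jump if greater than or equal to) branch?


Trace:
  R4 = 86, R2 = 28
  CMP R4, R2  → compares 86 vs 28
  JGE checks: is 86 greater than or equal to 28?
  86 > 28, so condition is true
Branch taken: Yes

Yes


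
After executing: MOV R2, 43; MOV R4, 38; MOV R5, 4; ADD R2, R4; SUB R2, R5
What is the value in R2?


Register state trace:
  MOV R2, 43  → R2 = 43
  MOV R4, 38  → R4 = 38
  MOV R5, 4  → R5 = 4
  ADD R2, R4  → R2 = 43 + 38 = 81
  SUB R2, R5  → R2 = 81 - 4 = 77
Final: R2 = 77

77


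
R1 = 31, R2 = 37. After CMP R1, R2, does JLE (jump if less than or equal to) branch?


Trace:
  R1 = 31, R2 = 37
  CMP R1, R2  → compares 31 vs 37
  JLE checks: is 31 less than or equal to 37?
  31 < 37, so condition is true
Branch taken: Yes

Yes


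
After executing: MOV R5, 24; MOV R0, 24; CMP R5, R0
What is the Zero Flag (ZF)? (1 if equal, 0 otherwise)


Register state trace:
  MOV R5, 24  → R5 = 24
  MOV R0, 24  → R0 = 24
  CMP R5, R0  → computes 24 - 24 = 0
  Result is zero, so values are equal
ZF = 1

1


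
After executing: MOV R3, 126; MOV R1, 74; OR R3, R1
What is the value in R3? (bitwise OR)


Register state trace:
  MOV R3, 126  → R3 = 126 (0b01111110)
  MOV R1, 74  → R1 = 74 (0b01001010)
  OR R3, R1   → R3 = 126 OR 74 = 126 (0b01111110)
Final: R3 = 126

126


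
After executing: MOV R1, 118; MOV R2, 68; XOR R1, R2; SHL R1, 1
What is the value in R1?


Register state trace:
  MOV R1, 118  → R1 = 118 (0b01110110)
  MOV R2, 68  → R2 = 68 (0b01000100)
  XOR R1, R2  → R1 = 118 XOR 68 = 50 (0b00110010)
  SHL R1, 1  → R1 = 50 << 1 = 100
Final: R1 = 100

100


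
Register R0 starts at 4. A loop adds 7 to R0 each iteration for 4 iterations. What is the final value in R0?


Starting value: R0 = 4
  Iter 1: R0 = 4 + 7 = 11
  Iter 2: R0 = 11 + 7 = 18
  Iter 3: R0 = 18 + 7 = 25
  Iter 4: R0 = 25 + 7 = 32
Final: R0 = 32

32


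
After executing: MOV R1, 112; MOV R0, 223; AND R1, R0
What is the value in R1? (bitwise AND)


Register state trace:
  MOV R1, 112  → R1 = 112 (0b01110000)
  MOV R0, 223  → R0 = 223 (0b11011111)
  AND R1, R0  → R1 = 112 AND 223 = 80 (0b01010000)
Final: R1 = 80

80


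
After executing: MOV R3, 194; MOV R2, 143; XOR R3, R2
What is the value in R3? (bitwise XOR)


Register state trace:
  MOV R3, 194  → R3 = 194 (0b11000010)
  MOV R2, 143  → R2 = 143 (0b10001111)
  XOR R3, R2  → R3 = 194 XOR 143 = 77 (0b01001101)
Final: R3 = 77

77


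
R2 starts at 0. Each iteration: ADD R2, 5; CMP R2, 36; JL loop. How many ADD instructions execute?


Loop trace (R2 starts at 0, target 36, step 5):
  ADD #1: R2 = 0 + 5 = 5  → 5 < 36, loop
  ADD #2: R2 = 5 + 5 = 10  → 10 < 36, loop
  ADD #3: R2 = 10 + 5 = 15  → 15 < 36, loop
  ADD #4: R2 = 15 + 5 = 20  → 20 < 36, loop
  ADD #5: R2 = 20 + 5 = 25  → 25 < 36, loop
  ADD #6: R2 = 25 + 5 = 30  → 30 < 36, loop
  ADD #7: R2 = 30 + 5 = 35  → 35 < 36, loop
  ADD #8: R2 = 35 + 5 = 40  → 40 >= 36, exit
Total ADD instructions: 8

8


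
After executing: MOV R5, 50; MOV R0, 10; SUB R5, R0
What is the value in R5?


Register state trace:
  MOV R5, 50  → R5 = 50
  MOV R0, 10  → R0 = 10
  SUB R5, R0  → R5 = 50 - 10 = 40
Final: R5 = 40

40


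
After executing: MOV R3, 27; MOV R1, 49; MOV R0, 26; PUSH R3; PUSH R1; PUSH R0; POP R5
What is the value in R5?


Stack trace (top is rightmost):
  MOV R3, 27  → R3 = 27
  MOV R1, 49  → R1 = 49
  MOV R0, 26  → R0 = 26
  PUSH R3  → stack: [27]
  PUSH R1  → stack: [27, 49]
  PUSH R0  → stack: [27, 49, 26]
  POP R5  → R5 = 26, stack: [27, 49]
Final: R5 = 26

26


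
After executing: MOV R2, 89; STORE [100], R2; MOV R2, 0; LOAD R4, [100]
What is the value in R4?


Register and memory trace:
  MOV R2, 89  → R2 = 89
  STORE [100], R2  → mem[100] = 89
  MOV R2, 0  → R2 = 0
  LOAD R4, [100]  → R4 = mem[100] = 89
Final: R4 = 89

89


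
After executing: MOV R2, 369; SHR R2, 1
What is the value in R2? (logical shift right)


Register state trace:
  MOV R2, 369  → R2 = 369
  SHR R2, 1  → R2 = 369 >> 1 = 369 // 2^1 = 184
Final: R2 = 184

184


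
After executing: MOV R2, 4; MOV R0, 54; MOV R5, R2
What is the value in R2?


Register state trace:
  MOV R2, 4  → R2 = 4
  MOV R0, 54  → R0 = 54
  MOV R5, R2  → R5 = 4
Final: R2 = 4

4


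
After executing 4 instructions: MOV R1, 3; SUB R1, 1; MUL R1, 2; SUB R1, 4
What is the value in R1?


Register state trace:
  MOV R1, 3  → R1 = 3
  SUB R1, 1  → R1 = 3 - 1 = 2
  MUL R1, 2  → R1 = 2 * 2 = 4
  SUB R1, 4  → R1 = 4 - 4 = 0
Final: R1 = 0

0


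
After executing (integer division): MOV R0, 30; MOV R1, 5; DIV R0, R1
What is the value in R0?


Register state trace:
  MOV R0, 30  → R0 = 30
  MOV R1, 5  → R1 = 5
  DIV R0, R1  → R0 = 30 // 5 = 6
Final: R0 = 6

6


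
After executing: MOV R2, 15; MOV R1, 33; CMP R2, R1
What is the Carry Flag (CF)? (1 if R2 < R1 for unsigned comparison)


Register state trace:
  MOV R2, 15  → R2 = 15
  MOV R1, 33  → R1 = 33
  CMP R2, R1  → unsigned 15 - 33: borrow occurs
  15 < 33, so CF = 1
CF = 1

1


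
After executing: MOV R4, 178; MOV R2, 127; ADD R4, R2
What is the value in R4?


Register state trace:
  MOV R4, 178  → R4 = 178
  MOV R2, 127  → R2 = 127
  ADD R4, R2  → R4 = 178 + 127 = 305
Final: R4 = 305

305


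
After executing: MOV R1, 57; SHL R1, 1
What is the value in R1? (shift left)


Register state trace:
  MOV R1, 57  → R1 = 57
  SHL R1, 1  → R1 = 57 << 1 = 57 * 2^1 = 114
Final: R1 = 114

114


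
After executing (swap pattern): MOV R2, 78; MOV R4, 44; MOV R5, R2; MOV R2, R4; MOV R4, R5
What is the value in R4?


Register state trace (swap pattern):
  MOV R2, 78  → R2 = 78
  MOV R4, 44  → R4 = 44
  MOV R5, R2  → R5 = 78  (save R2)
  MOV R2, R4  → R2 = 44  (R2 gets R4's value)
  MOV R4, R5  → R4 = 78  (R4 gets saved value)
Final: R4 = 78

78


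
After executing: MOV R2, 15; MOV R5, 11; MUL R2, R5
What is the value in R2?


Register state trace:
  MOV R2, 15  → R2 = 15
  MOV R5, 11  → R5 = 11
  MUL R2, R5  → R2 = 15 * 11 = 165
Final: R2 = 165

165


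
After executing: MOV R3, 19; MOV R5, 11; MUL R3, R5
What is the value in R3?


Register state trace:
  MOV R3, 19  → R3 = 19
  MOV R5, 11  → R5 = 11
  MUL R3, R5  → R3 = 19 * 11 = 209
Final: R3 = 209

209


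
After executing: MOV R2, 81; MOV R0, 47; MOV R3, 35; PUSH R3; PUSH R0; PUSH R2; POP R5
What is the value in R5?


Stack trace (top is rightmost):
  MOV R2, 81  → R2 = 81
  MOV R0, 47  → R0 = 47
  MOV R3, 35  → R3 = 35
  PUSH R3  → stack: [35]
  PUSH R0  → stack: [35, 47]
  PUSH R2  → stack: [35, 47, 81]
  POP R5  → R5 = 81, stack: [35, 47]
Final: R5 = 81

81


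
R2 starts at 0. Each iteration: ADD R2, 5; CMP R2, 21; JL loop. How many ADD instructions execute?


Loop trace (R2 starts at 0, target 21, step 5):
  ADD #1: R2 = 0 + 5 = 5  → 5 < 21, loop
  ADD #2: R2 = 5 + 5 = 10  → 10 < 21, loop
  ADD #3: R2 = 10 + 5 = 15  → 15 < 21, loop
  ADD #4: R2 = 15 + 5 = 20  → 20 < 21, loop
  ADD #5: R2 = 20 + 5 = 25  → 25 >= 21, exit
Total ADD instructions: 5

5


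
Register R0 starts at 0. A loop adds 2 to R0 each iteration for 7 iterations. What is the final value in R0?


Starting value: R0 = 0
  Iter 1: R0 = 0 + 2 = 2
  Iter 2: R0 = 2 + 2 = 4
  Iter 3: R0 = 4 + 2 = 6
  Iter 4: R0 = 6 + 2 = 8
  Iter 5: R0 = 8 + 2 = 10
  Iter 6: R0 = 10 + 2 = 12
  Iter 7: R0 = 12 + 2 = 14
Final: R0 = 14

14
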